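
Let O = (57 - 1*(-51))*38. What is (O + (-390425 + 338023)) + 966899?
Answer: 918601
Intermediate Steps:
O = 4104 (O = (57 + 51)*38 = 108*38 = 4104)
(O + (-390425 + 338023)) + 966899 = (4104 + (-390425 + 338023)) + 966899 = (4104 - 52402) + 966899 = -48298 + 966899 = 918601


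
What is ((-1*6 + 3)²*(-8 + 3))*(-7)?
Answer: 315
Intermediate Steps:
((-1*6 + 3)²*(-8 + 3))*(-7) = ((-6 + 3)²*(-5))*(-7) = ((-3)²*(-5))*(-7) = (9*(-5))*(-7) = -45*(-7) = 315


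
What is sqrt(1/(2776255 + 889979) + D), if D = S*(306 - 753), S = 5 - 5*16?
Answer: sqrt(450618635179561134)/3666234 ≈ 183.10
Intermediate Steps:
S = -75 (S = 5 - 80 = -75)
D = 33525 (D = -75*(306 - 753) = -75*(-447) = 33525)
sqrt(1/(2776255 + 889979) + D) = sqrt(1/(2776255 + 889979) + 33525) = sqrt(1/3666234 + 33525) = sqrt(122910494851/3666234) = sqrt(450618635179561134)/3666234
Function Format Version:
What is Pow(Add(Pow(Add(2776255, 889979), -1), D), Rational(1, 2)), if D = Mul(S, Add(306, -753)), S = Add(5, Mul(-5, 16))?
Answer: Mul(Rational(1, 3666234), Pow(450618635179561134, Rational(1, 2))) ≈ 183.10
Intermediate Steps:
S = -75 (S = Add(5, -80) = -75)
D = 33525 (D = Mul(-75, Add(306, -753)) = Mul(-75, -447) = 33525)
Pow(Add(Pow(Add(2776255, 889979), -1), D), Rational(1, 2)) = Pow(Add(Pow(Add(2776255, 889979), -1), 33525), Rational(1, 2)) = Pow(Add(Pow(3666234, -1), 33525), Rational(1, 2)) = Pow(Add(Rational(1, 3666234), 33525), Rational(1, 2)) = Pow(Rational(122910494851, 3666234), Rational(1, 2)) = Mul(Rational(1, 3666234), Pow(450618635179561134, Rational(1, 2)))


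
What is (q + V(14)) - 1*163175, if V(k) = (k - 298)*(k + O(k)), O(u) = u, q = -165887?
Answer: -337014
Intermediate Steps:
V(k) = 2*k*(-298 + k) (V(k) = (k - 298)*(k + k) = (-298 + k)*(2*k) = 2*k*(-298 + k))
(q + V(14)) - 1*163175 = (-165887 + 2*14*(-298 + 14)) - 1*163175 = (-165887 + 2*14*(-284)) - 163175 = (-165887 - 7952) - 163175 = -173839 - 163175 = -337014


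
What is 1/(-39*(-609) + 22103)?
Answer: 1/45854 ≈ 2.1808e-5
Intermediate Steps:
1/(-39*(-609) + 22103) = 1/(23751 + 22103) = 1/45854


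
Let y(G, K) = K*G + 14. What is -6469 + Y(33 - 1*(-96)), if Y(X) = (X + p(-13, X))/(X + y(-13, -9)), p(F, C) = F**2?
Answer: -840821/130 ≈ -6467.9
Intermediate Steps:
y(G, K) = 14 + G*K (y(G, K) = G*K + 14 = 14 + G*K)
Y(X) = (169 + X)/(131 + X) (Y(X) = (X + (-13)**2)/(X + (14 - 13*(-9))) = (X + 169)/(X + (14 + 117)) = (169 + X)/(X + 131) = (169 + X)/(131 + X))
-6469 + Y(33 - 1*(-96)) = -6469 + (169 + (33 - 1*(-96)))/(131 + (33 - 1*(-96))) = -6469 + (169 + (33 + 96))/(131 + (33 + 96)) = -6469 + (169 + 129)/(131 + 129) = -6469 + 298/260 = -6469 + (1/260)*298 = -6469 + 149/130 = -840821/130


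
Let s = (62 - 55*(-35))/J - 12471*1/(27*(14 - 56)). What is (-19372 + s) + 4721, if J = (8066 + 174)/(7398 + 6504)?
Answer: -8789477867/778680 ≈ -11288.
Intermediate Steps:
J = 4120/6951 (J = 8240/13902 = 8240*(1/13902) = 4120/6951 ≈ 0.59272)
s = 2618962813/778680 (s = (62 - 55*(-35))/(4120/6951) - 12471*1/(27*(14 - 56)) = (62 + 1925)*(6951/4120) - 12471/(27*(-42)) = 1987*(6951/4120) - 12471/(-1134) = 13811637/4120 - 12471*(-1/1134) = 13811637/4120 + 4157/378 = 2618962813/778680 ≈ 3363.3)
(-19372 + s) + 4721 = (-19372 + 2618962813/778680) + 4721 = -12465626147/778680 + 4721 = -8789477867/778680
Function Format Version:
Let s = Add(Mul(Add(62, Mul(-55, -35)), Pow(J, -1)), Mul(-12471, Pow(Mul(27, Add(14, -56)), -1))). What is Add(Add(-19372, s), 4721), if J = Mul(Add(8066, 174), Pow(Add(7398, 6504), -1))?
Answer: Rational(-8789477867, 778680) ≈ -11288.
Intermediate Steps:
J = Rational(4120, 6951) (J = Mul(8240, Pow(13902, -1)) = Mul(8240, Rational(1, 13902)) = Rational(4120, 6951) ≈ 0.59272)
s = Rational(2618962813, 778680) (s = Add(Mul(Add(62, Mul(-55, -35)), Pow(Rational(4120, 6951), -1)), Mul(-12471, Pow(Mul(27, Add(14, -56)), -1))) = Add(Mul(Add(62, 1925), Rational(6951, 4120)), Mul(-12471, Pow(Mul(27, -42), -1))) = Add(Mul(1987, Rational(6951, 4120)), Mul(-12471, Pow(-1134, -1))) = Add(Rational(13811637, 4120), Mul(-12471, Rational(-1, 1134))) = Add(Rational(13811637, 4120), Rational(4157, 378)) = Rational(2618962813, 778680) ≈ 3363.3)
Add(Add(-19372, s), 4721) = Add(Add(-19372, Rational(2618962813, 778680)), 4721) = Add(Rational(-12465626147, 778680), 4721) = Rational(-8789477867, 778680)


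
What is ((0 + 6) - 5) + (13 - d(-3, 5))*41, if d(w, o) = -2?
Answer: 616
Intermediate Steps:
((0 + 6) - 5) + (13 - d(-3, 5))*41 = ((0 + 6) - 5) + (13 - 1*(-2))*41 = (6 - 5) + (13 + 2)*41 = 1 + 15*41 = 1 + 615 = 616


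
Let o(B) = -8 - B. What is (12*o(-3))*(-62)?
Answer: 3720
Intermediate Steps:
(12*o(-3))*(-62) = (12*(-8 - 1*(-3)))*(-62) = (12*(-8 + 3))*(-62) = (12*(-5))*(-62) = -60*(-62) = 3720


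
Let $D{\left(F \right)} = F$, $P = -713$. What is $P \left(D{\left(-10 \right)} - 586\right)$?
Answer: $424948$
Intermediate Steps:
$P \left(D{\left(-10 \right)} - 586\right) = - 713 \left(-10 - 586\right) = \left(-713\right) \left(-596\right) = 424948$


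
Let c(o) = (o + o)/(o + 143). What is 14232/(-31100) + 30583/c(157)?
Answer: 35666865144/1220675 ≈ 29219.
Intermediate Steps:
c(o) = 2*o/(143 + o) (c(o) = (2*o)/(143 + o) = 2*o/(143 + o))
14232/(-31100) + 30583/c(157) = 14232/(-31100) + 30583/((2*157/(143 + 157))) = 14232*(-1/31100) + 30583/((2*157/300)) = -3558/7775 + 30583/((2*157*(1/300))) = -3558/7775 + 30583/(157/150) = -3558/7775 + 30583*(150/157) = -3558/7775 + 4587450/157 = 35666865144/1220675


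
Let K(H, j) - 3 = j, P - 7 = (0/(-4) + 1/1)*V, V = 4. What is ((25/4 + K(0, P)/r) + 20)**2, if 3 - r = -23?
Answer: 1940449/2704 ≈ 717.62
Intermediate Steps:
r = 26 (r = 3 - 1*(-23) = 3 + 23 = 26)
P = 11 (P = 7 + (0/(-4) + 1/1)*4 = 7 + (0*(-1/4) + 1*1)*4 = 7 + (0 + 1)*4 = 7 + 1*4 = 7 + 4 = 11)
K(H, j) = 3 + j
((25/4 + K(0, P)/r) + 20)**2 = ((25/4 + (3 + 11)/26) + 20)**2 = ((25*(1/4) + 14*(1/26)) + 20)**2 = ((25/4 + 7/13) + 20)**2 = (353/52 + 20)**2 = (1393/52)**2 = 1940449/2704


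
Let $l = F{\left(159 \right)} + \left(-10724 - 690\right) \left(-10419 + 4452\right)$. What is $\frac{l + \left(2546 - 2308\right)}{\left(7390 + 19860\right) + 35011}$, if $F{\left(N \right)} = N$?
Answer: $\frac{68107735}{62261} \approx 1093.9$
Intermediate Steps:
$l = 68107497$ ($l = 159 + \left(-10724 - 690\right) \left(-10419 + 4452\right) = 159 + \left(-10724 - 690\right) \left(-5967\right) = 159 - -68107338 = 159 + 68107338 = 68107497$)
$\frac{l + \left(2546 - 2308\right)}{\left(7390 + 19860\right) + 35011} = \frac{68107497 + \left(2546 - 2308\right)}{\left(7390 + 19860\right) + 35011} = \frac{68107497 + \left(2546 - 2308\right)}{27250 + 35011} = \frac{68107497 + 238}{62261} = 68107735 \cdot \frac{1}{62261} = \frac{68107735}{62261}$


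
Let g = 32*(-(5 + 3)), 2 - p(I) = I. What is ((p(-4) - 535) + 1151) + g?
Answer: 366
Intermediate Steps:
p(I) = 2 - I
g = -256 (g = 32*(-1*8) = 32*(-8) = -256)
((p(-4) - 535) + 1151) + g = (((2 - 1*(-4)) - 535) + 1151) - 256 = (((2 + 4) - 535) + 1151) - 256 = ((6 - 535) + 1151) - 256 = (-529 + 1151) - 256 = 622 - 256 = 366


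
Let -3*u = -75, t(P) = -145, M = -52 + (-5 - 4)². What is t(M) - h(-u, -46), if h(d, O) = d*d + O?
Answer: -724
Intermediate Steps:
M = 29 (M = -52 + (-9)² = -52 + 81 = 29)
u = 25 (u = -⅓*(-75) = 25)
h(d, O) = O + d² (h(d, O) = d² + O = O + d²)
t(M) - h(-u, -46) = -145 - (-46 + (-1*25)²) = -145 - (-46 + (-25)²) = -145 - (-46 + 625) = -145 - 1*579 = -145 - 579 = -724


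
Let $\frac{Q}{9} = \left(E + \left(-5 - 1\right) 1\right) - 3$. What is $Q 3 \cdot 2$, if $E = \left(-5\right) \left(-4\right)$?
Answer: $594$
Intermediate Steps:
$E = 20$
$Q = 99$ ($Q = 9 \left(\left(20 + \left(-5 - 1\right) 1\right) - 3\right) = 9 \left(\left(20 - 6\right) - 3\right) = 9 \left(14 - 3\right) = 9 \cdot 11 = 99$)
$Q 3 \cdot 2 = 99 \cdot 3 \cdot 2 = 297 \cdot 2 = 594$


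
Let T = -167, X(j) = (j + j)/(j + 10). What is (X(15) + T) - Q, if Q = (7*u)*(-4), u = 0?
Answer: -829/5 ≈ -165.80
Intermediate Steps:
X(j) = 2*j/(10 + j) (X(j) = (2*j)/(10 + j) = 2*j/(10 + j))
Q = 0 (Q = (7*0)*(-4) = 0*(-4) = 0)
(X(15) + T) - Q = (2*15/(10 + 15) - 167) - 1*0 = (2*15/25 - 167) + 0 = (2*15*(1/25) - 167) + 0 = (6/5 - 167) + 0 = -829/5 + 0 = -829/5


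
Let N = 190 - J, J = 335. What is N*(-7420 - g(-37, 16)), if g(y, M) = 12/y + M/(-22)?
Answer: 437829240/407 ≈ 1.0757e+6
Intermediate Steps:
g(y, M) = 12/y - M/22 (g(y, M) = 12/y + M*(-1/22) = 12/y - M/22)
N = -145 (N = 190 - 1*335 = 190 - 335 = -145)
N*(-7420 - g(-37, 16)) = -145*(-7420 - (12/(-37) - 1/22*16)) = -145*(-7420 - (12*(-1/37) - 8/11)) = -145*(-7420 - (-12/37 - 8/11)) = -145*(-7420 - 1*(-428/407)) = -145*(-7420 + 428/407) = -145*(-3019512/407) = 437829240/407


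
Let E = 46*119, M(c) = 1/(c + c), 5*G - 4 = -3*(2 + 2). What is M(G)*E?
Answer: -13685/8 ≈ -1710.6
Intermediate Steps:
G = -8/5 (G = ⅘ + (-3*(2 + 2))/5 = ⅘ + (-3*4)/5 = ⅘ + (⅕)*(-12) = ⅘ - 12/5 = -8/5 ≈ -1.6000)
M(c) = 1/(2*c)
E = 5474
M(G)*E = (1/(2*(-8/5)))*5474 = ((½)*(-5/8))*5474 = -5/16*5474 = -13685/8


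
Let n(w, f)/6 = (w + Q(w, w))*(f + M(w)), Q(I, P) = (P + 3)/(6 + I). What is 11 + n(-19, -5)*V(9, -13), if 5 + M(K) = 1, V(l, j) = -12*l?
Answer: -1347049/13 ≈ -1.0362e+5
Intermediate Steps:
Q(I, P) = (3 + P)/(6 + I)
M(K) = -4 (M(K) = -5 + 1 = -4)
n(w, f) = 6*(-4 + f)*(w + (3 + w)/(6 + w)) (n(w, f) = 6*((w + (3 + w)/(6 + w))*(f - 4)) = 6*((w + (3 + w)/(6 + w))*(-4 + f)) = 6*((-4 + f)*(w + (3 + w)/(6 + w))) = 6*(-4 + f)*(w + (3 + w)/(6 + w)))
11 + n(-19, -5)*V(9, -13) = 11 + (6*(-12 - 4*(-19) - 5*(3 - 19) - 19*(-4 - 5)*(6 - 19))/(6 - 19))*(-12*9) = 11 + (6*(-12 + 76 - 5*(-16) - 19*(-9)*(-13))/(-13))*(-108) = 11 + (6*(-1/13)*(-12 + 76 + 80 - 2223))*(-108) = 11 + (6*(-1/13)*(-2079))*(-108) = 11 + (12474/13)*(-108) = 11 - 1347192/13 = -1347049/13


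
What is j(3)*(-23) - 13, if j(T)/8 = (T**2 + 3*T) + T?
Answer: -3877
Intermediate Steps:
j(T) = 8*T**2 + 32*T (j(T) = 8*((T**2 + 3*T) + T) = 8*(T**2 + 4*T) = 8*T**2 + 32*T)
j(3)*(-23) - 13 = (8*3*(4 + 3))*(-23) - 13 = (8*3*7)*(-23) - 13 = 168*(-23) - 13 = -3864 - 13 = -3877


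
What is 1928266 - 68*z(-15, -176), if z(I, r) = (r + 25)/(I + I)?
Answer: 28918856/15 ≈ 1.9279e+6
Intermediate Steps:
z(I, r) = (25 + r)/(2*I) (z(I, r) = (25 + r)/((2*I)) = (25 + r)*(1/(2*I)) = (25 + r)/(2*I))
1928266 - 68*z(-15, -176) = 1928266 - 68*(1/2)*(25 - 176)/(-15) = 1928266 - 68*(1/2)*(-1/15)*(-151) = 1928266 - 68*151/30 = 1928266 - 1*5134/15 = 1928266 - 5134/15 = 28918856/15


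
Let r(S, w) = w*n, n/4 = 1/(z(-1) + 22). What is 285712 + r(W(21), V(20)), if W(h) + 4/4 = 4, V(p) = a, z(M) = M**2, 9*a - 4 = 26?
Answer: 19714168/69 ≈ 2.8571e+5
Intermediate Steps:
a = 10/3 (a = 4/9 + (1/9)*26 = 4/9 + 26/9 = 10/3 ≈ 3.3333)
V(p) = 10/3
n = 4/23 (n = 4/((-1)**2 + 22) = 4/(1 + 22) = 4/23 ≈ 0.17391)
W(h) = 3 (W(h) = -1 + 4 = 3)
r(S, w) = 4*w/23 (r(S, w) = w*(4/23) = 4*w/23)
285712 + r(W(21), V(20)) = 285712 + (4/23)*(10/3) = 285712 + 40/69 = 19714168/69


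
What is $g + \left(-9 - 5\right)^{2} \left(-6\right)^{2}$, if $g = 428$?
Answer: $7484$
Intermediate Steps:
$g + \left(-9 - 5\right)^{2} \left(-6\right)^{2} = 428 + \left(-9 - 5\right)^{2} \left(-6\right)^{2} = 428 + \left(-14\right)^{2} \cdot 36 = 428 + 196 \cdot 36 = 428 + 7056 = 7484$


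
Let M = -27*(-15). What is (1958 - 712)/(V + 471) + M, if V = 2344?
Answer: 1141321/2815 ≈ 405.44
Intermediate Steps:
M = 405
(1958 - 712)/(V + 471) + M = (1958 - 712)/(2344 + 471) + 405 = 1246/2815 + 405 = 1141321/2815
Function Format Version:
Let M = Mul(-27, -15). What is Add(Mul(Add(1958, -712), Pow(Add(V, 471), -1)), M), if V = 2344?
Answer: Rational(1141321, 2815) ≈ 405.44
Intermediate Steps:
M = 405
Add(Mul(Add(1958, -712), Pow(Add(V, 471), -1)), M) = Add(Mul(Add(1958, -712), Pow(Add(2344, 471), -1)), 405) = Add(Mul(1246, Pow(2815, -1)), 405) = Add(Mul(1246, Rational(1, 2815)), 405) = Add(Rational(1246, 2815), 405) = Rational(1141321, 2815)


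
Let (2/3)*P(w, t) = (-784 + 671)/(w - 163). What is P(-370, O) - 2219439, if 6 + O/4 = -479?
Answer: -2365921635/1066 ≈ -2.2194e+6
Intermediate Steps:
O = -1940 (O = -24 + 4*(-479) = -24 - 1916 = -1940)
P(w, t) = -339/(2*(-163 + w)) (P(w, t) = 3*((-784 + 671)/(w - 163))/2 = 3*(-113/(-163 + w))/2 = -339/(2*(-163 + w)))
P(-370, O) - 2219439 = -339/(-326 + 2*(-370)) - 2219439 = -339/(-326 - 740) - 2219439 = -339/(-1066) - 2219439 = -339*(-1/1066) - 2219439 = 339/1066 - 2219439 = -2365921635/1066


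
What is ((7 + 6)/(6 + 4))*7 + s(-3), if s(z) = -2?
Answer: 71/10 ≈ 7.1000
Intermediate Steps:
((7 + 6)/(6 + 4))*7 + s(-3) = ((7 + 6)/(6 + 4))*7 - 2 = (13/10)*7 - 2 = 91/10 - 2 = 71/10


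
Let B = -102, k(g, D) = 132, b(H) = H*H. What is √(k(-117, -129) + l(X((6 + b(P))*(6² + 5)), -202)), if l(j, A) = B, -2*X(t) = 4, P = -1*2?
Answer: √30 ≈ 5.4772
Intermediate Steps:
P = -2
b(H) = H²
X(t) = -2 (X(t) = -½*4 = -2)
l(j, A) = -102
√(k(-117, -129) + l(X((6 + b(P))*(6² + 5)), -202)) = √(132 - 102) = √30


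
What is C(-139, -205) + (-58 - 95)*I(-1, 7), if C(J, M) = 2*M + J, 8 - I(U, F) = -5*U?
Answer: -1008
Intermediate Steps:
I(U, F) = 8 + 5*U (I(U, F) = 8 - (-5)*U = 8 + 5*U)
C(J, M) = J + 2*M
C(-139, -205) + (-58 - 95)*I(-1, 7) = (-139 + 2*(-205)) + (-58 - 95)*(8 + 5*(-1)) = (-139 - 410) - 153*(8 - 5) = -549 - 153*3 = -549 - 459 = -1008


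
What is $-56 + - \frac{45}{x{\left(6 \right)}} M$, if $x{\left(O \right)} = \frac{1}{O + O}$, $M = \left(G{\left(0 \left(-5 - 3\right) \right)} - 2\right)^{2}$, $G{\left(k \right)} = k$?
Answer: $-2216$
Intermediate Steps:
$M = 4$ ($M = \left(0 \left(-5 - 3\right) - 2\right)^{2} = \left(0 \left(-8\right) - 2\right)^{2} = \left(0 - 2\right)^{2} = \left(-2\right)^{2} = 4$)
$x{\left(O \right)} = \frac{1}{2 O}$
$-56 + - \frac{45}{x{\left(6 \right)}} M = -56 + - \frac{45}{\frac{1}{2} \cdot \frac{1}{6}} \cdot 4 = -56 + - 45 \frac{1}{\frac{1}{12}} \cdot 4 = -56 + \left(-45\right) 12 \cdot 4 = -56 - 2160 = -2216$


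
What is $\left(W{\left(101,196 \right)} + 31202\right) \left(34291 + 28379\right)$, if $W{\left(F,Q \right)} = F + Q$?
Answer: $1974042330$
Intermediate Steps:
$\left(W{\left(101,196 \right)} + 31202\right) \left(34291 + 28379\right) = \left(\left(101 + 196\right) + 31202\right) \left(34291 + 28379\right) = \left(297 + 31202\right) 62670 = 31499 \cdot 62670 = 1974042330$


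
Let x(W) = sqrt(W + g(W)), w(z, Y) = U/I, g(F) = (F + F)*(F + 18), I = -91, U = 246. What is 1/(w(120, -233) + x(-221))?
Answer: 7462/247043463 + 8281*sqrt(1105)/82347821 ≈ 0.0033730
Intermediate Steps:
g(F) = 2*F*(18 + F) (g(F) = (2*F)*(18 + F) = 2*F*(18 + F))
w(z, Y) = -246/91 (w(z, Y) = 246/(-91) = 246*(-1/91) = -246/91)
x(W) = sqrt(W + 2*W*(18 + W))
1/(w(120, -233) + x(-221)) = 1/(-246/91 + sqrt(-221*(37 + 2*(-221)))) = 1/(-246/91 + sqrt(-221*(37 - 442))) = 1/(-246/91 + sqrt(-221*(-405))) = 1/(-246/91 + sqrt(89505)) = 1/(-246/91 + 9*sqrt(1105))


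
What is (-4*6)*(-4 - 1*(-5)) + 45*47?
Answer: 2091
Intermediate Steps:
(-4*6)*(-4 - 1*(-5)) + 45*47 = -24*(-4 + 5) + 2115 = -24*1 + 2115 = -24 + 2115 = 2091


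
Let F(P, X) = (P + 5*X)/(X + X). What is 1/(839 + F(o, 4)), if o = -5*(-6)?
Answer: 4/3381 ≈ 0.0011831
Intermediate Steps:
o = 30
F(P, X) = (P + 5*X)/(2*X) (F(P, X) = (P + 5*X)/((2*X)) = (P + 5*X)*(1/(2*X)) = (P + 5*X)/(2*X))
1/(839 + F(o, 4)) = 1/(839 + (½)*(30 + 5*4)/4) = 1/(839 + (½)*(¼)*(30 + 20)) = 1/(839 + (½)*(¼)*50) = 1/(839 + 25/4) = 1/(3381/4) = 4/3381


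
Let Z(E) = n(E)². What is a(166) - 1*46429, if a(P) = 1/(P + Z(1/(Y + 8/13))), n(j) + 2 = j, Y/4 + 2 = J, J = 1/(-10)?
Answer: -2027178331209/43661905 ≈ -46429.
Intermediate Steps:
J = -⅒ ≈ -0.10000
Y = -42/5 (Y = -8 + 4*(-⅒) = -8 - ⅖ = -42/5 ≈ -8.4000)
n(j) = -2 + j
Z(E) = (-2 + E)²
a(P) = 1/(1159929/256036 + P) (a(P) = 1/(P + (-2 + 1/(-42/5 + 8/13))²) = 1/(P + (-2 + 1/(-506/65))²) = 1/(P + (-2 - 65/506)²) = 1/(P + (-1077/506)²) = 1/(P + 1159929/256036) = 1/(1159929/256036 + P))
a(166) - 1*46429 = 256036/(1159929 + 256036*166) - 1*46429 = 256036/(1159929 + 42501976) - 46429 = 256036/43661905 - 46429 = -2027178331209/43661905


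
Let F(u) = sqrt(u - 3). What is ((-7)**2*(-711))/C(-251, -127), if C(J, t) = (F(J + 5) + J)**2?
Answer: -34839/(251 - I*sqrt(249))**2 ≈ -0.54648 - 0.068984*I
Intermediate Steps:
F(u) = sqrt(-3 + u)
C(J, t) = (J + sqrt(2 + J))**2 (C(J, t) = (sqrt(-3 + (J + 5)) + J)**2 = (sqrt(-3 + (5 + J)) + J)**2 = (sqrt(2 + J) + J)**2 = (J + sqrt(2 + J))**2)
((-7)**2*(-711))/C(-251, -127) = ((-7)**2*(-711))/((-251 + sqrt(2 - 251))**2) = (49*(-711))/((-251 + sqrt(-249))**2) = -34839/(-251 + I*sqrt(249))**2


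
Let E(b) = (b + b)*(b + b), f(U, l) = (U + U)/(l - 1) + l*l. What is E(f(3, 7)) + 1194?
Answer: 11194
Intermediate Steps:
f(U, l) = l**2 + 2*U/(-1 + l) (f(U, l) = (2*U)/(-1 + l) + l**2 = 2*U/(-1 + l) + l**2 = l**2 + 2*U/(-1 + l))
E(b) = 4*b**2 (E(b) = (2*b)*(2*b) = 4*b**2)
E(f(3, 7)) + 1194 = 4*((7**3 - 1*7**2 + 2*3)/(-1 + 7))**2 + 1194 = 4*((343 - 1*49 + 6)/6)**2 + 1194 = 4*((343 - 49 + 6)/6)**2 + 1194 = 4*((1/6)*300)**2 + 1194 = 4*50**2 + 1194 = 4*2500 + 1194 = 10000 + 1194 = 11194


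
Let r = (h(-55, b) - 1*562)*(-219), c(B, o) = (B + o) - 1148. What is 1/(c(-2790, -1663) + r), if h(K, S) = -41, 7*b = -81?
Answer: 1/126456 ≈ 7.9079e-6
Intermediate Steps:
b = -81/7 (b = (⅐)*(-81) = -81/7 ≈ -11.571)
c(B, o) = -1148 + B + o
r = 132057 (r = (-41 - 1*562)*(-219) = (-41 - 562)*(-219) = -603*(-219) = 132057)
1/(c(-2790, -1663) + r) = 1/((-1148 - 2790 - 1663) + 132057) = 1/(-5601 + 132057) = 1/126456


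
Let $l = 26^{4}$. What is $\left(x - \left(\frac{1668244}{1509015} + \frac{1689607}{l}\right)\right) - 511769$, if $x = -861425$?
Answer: $- \frac{946935427068393409}{689583638640} \approx -1.3732 \cdot 10^{6}$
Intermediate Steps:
$l = 456976$
$\left(x - \left(\frac{1668244}{1509015} + \frac{1689607}{l}\right)\right) - 511769 = \left(-861425 - \left(\frac{1668244}{1509015} + \frac{1689607}{456976}\right)\right) - 511769 = \left(-861425 - \frac{3311989777249}{689583638640}\right) - 511769 = - \frac{594027897905239249}{689583638640} - 511769 = - \frac{946935427068393409}{689583638640}$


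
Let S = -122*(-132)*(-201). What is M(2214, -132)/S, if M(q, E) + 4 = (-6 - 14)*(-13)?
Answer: -32/404613 ≈ -7.9088e-5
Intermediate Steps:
M(q, E) = 256 (M(q, E) = -4 + (-6 - 14)*(-13) = -4 - 20*(-13) = -4 + 260 = 256)
S = -3236904 (S = 16104*(-201) = -3236904)
M(2214, -132)/S = 256/(-3236904) = 256*(-1/3236904) = -32/404613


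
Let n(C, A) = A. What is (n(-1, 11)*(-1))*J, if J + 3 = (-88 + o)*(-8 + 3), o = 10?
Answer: -4257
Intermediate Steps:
J = 387 (J = -3 + (-88 + 10)*(-8 + 3) = -3 - 78*(-5) = -3 + 390 = 387)
(n(-1, 11)*(-1))*J = (11*(-1))*387 = -11*387 = -4257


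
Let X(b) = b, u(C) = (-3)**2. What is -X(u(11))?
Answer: -9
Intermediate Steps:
u(C) = 9
-X(u(11)) = -1*9 = -9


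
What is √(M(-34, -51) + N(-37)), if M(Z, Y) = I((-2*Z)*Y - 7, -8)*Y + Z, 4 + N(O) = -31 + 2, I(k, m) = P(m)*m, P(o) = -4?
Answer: I*√1699 ≈ 41.219*I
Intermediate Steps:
I(k, m) = -4*m
N(O) = -33 (N(O) = -4 + (-31 + 2) = -4 - 29 = -33)
M(Z, Y) = Z + 32*Y (M(Z, Y) = (-4*(-8))*Y + Z = 32*Y + Z = Z + 32*Y)
√(M(-34, -51) + N(-37)) = √((-34 + 32*(-51)) - 33) = √((-34 - 1632) - 33) = √(-1666 - 33) = √(-1699) = I*√1699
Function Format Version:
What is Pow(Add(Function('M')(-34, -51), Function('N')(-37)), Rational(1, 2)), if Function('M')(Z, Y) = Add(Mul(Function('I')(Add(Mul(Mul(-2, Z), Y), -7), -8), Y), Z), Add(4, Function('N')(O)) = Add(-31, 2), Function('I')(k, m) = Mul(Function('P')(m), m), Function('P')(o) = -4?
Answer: Mul(I, Pow(1699, Rational(1, 2))) ≈ Mul(41.219, I)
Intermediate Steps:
Function('I')(k, m) = Mul(-4, m)
Function('N')(O) = -33 (Function('N')(O) = Add(-4, Add(-31, 2)) = Add(-4, -29) = -33)
Function('M')(Z, Y) = Add(Z, Mul(32, Y)) (Function('M')(Z, Y) = Add(Mul(Mul(-4, -8), Y), Z) = Add(Mul(32, Y), Z) = Add(Z, Mul(32, Y)))
Pow(Add(Function('M')(-34, -51), Function('N')(-37)), Rational(1, 2)) = Pow(Add(Add(-34, Mul(32, -51)), -33), Rational(1, 2)) = Pow(Add(Add(-34, -1632), -33), Rational(1, 2)) = Pow(Add(-1666, -33), Rational(1, 2)) = Pow(-1699, Rational(1, 2)) = Mul(I, Pow(1699, Rational(1, 2)))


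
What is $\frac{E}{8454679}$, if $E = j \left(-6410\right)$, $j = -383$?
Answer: $\frac{2455030}{8454679} \approx 0.29038$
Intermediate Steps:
$E = 2455030$ ($E = \left(-383\right) \left(-6410\right) = 2455030$)
$\frac{E}{8454679} = \frac{2455030}{8454679}$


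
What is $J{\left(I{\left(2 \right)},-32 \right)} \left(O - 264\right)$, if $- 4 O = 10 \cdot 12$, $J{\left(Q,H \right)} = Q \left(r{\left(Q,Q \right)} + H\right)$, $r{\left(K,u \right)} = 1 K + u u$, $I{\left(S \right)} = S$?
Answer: $15288$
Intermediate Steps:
$r{\left(K,u \right)} = K + u^{2}$
$J{\left(Q,H \right)} = Q \left(H + Q + Q^{2}\right)$ ($J{\left(Q,H \right)} = Q \left(\left(Q + Q^{2}\right) + H\right) = Q \left(H + Q + Q^{2}\right)$)
$O = -30$ ($O = - \frac{10 \cdot 12}{4} = \left(- \frac{1}{4}\right) 120 = -30$)
$J{\left(I{\left(2 \right)},-32 \right)} \left(O - 264\right) = 2 \left(-32 + 2 + 2^{2}\right) \left(-30 - 264\right) = 2 \left(-32 + 2 + 4\right) \left(-294\right) = 2 \left(-26\right) \left(-294\right) = \left(-52\right) \left(-294\right) = 15288$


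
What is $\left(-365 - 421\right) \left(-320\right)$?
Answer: $251520$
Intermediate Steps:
$\left(-365 - 421\right) \left(-320\right) = \left(-786\right) \left(-320\right) = 251520$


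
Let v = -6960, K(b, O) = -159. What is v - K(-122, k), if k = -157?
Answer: -6801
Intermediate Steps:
v - K(-122, k) = -6960 - 1*(-159) = -6960 + 159 = -6801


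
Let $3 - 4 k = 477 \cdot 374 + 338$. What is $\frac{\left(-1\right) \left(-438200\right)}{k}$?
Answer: $- \frac{1752800}{178733} \approx -9.8068$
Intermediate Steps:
$k = - \frac{178733}{4}$ ($k = \frac{3}{4} - \frac{477 \cdot 374 + 338}{4} = \frac{3}{4} - \frac{178398 + 338}{4} = \frac{3}{4} - 44684 = - \frac{178733}{4} \approx -44683.0$)
$\frac{\left(-1\right) \left(-438200\right)}{k} = \frac{\left(-1\right) \left(-438200\right)}{- \frac{178733}{4}} = 438200 \left(- \frac{4}{178733}\right) = - \frac{1752800}{178733}$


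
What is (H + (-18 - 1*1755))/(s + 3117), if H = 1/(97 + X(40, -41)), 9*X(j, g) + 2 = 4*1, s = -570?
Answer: -172374/247625 ≈ -0.69611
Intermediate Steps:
X(j, g) = 2/9 (X(j, g) = -2/9 + (4*1)/9 = -2/9 + (⅑)*4 = -2/9 + 4/9 = 2/9)
H = 9/875 (H = 1/(97 + 2/9) = 1/(875/9) = 9/875 ≈ 0.010286)
(H + (-18 - 1*1755))/(s + 3117) = (9/875 + (-18 - 1*1755))/(-570 + 3117) = (9/875 + (-18 - 1755))/2547 = (9/875 - 1773)*(1/2547) = -1551366/875*1/2547 = -172374/247625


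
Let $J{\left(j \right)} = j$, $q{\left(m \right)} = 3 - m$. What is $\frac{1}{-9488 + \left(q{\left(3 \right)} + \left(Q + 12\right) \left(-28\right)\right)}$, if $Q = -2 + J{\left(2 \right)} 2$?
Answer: $- \frac{1}{9880} \approx -0.00010121$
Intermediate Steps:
$Q = 2$ ($Q = -2 + 2 \cdot 2 = -2 + 4 = 2$)
$\frac{1}{-9488 + \left(q{\left(3 \right)} + \left(Q + 12\right) \left(-28\right)\right)} = \frac{1}{-9488 + \left(\left(3 - 3\right) + \left(2 + 12\right) \left(-28\right)\right)} = \frac{1}{-9488 + \left(\left(3 - 3\right) + 14 \left(-28\right)\right)} = \frac{1}{-9488 + \left(0 - 392\right)} = \frac{1}{-9488 - 392} = \frac{1}{-9880} = - \frac{1}{9880}$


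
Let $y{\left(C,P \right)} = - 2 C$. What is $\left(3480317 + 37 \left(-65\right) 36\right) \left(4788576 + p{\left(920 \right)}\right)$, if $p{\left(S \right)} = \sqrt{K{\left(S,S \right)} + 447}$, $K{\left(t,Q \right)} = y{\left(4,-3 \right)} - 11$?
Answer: $16251167548512 + 6787474 \sqrt{107} \approx 1.6251 \cdot 10^{13}$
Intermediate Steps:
$K{\left(t,Q \right)} = -19$ ($K{\left(t,Q \right)} = \left(-2\right) 4 - 11 = -8 - 11 = -19$)
$p{\left(S \right)} = 2 \sqrt{107}$ ($p{\left(S \right)} = \sqrt{-19 + 447} = \sqrt{428} = 2 \sqrt{107}$)
$\left(3480317 + 37 \left(-65\right) 36\right) \left(4788576 + p{\left(920 \right)}\right) = \left(3480317 + 37 \left(-65\right) 36\right) \left(4788576 + 2 \sqrt{107}\right) = \left(3480317 - 86580\right) \left(4788576 + 2 \sqrt{107}\right) = 3393737 \left(4788576 + 2 \sqrt{107}\right) = 16251167548512 + 6787474 \sqrt{107}$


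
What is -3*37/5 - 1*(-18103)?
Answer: 90404/5 ≈ 18081.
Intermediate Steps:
-3*37/5 - 1*(-18103) = -111*1/5 + 18103 = -111/5 + 18103 = 90404/5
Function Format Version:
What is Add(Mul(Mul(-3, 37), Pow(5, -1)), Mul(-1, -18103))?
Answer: Rational(90404, 5) ≈ 18081.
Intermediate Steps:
Add(Mul(Mul(-3, 37), Pow(5, -1)), Mul(-1, -18103)) = Add(Mul(-111, Rational(1, 5)), 18103) = Add(Rational(-111, 5), 18103) = Rational(90404, 5)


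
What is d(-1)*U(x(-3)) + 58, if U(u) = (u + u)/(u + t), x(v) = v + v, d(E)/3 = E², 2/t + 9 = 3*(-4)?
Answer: 2045/32 ≈ 63.906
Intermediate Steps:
t = -2/21 (t = 2/(-9 + 3*(-4)) = 2/(-9 - 12) = 2/(-21) = 2*(-1/21) = -2/21 ≈ -0.095238)
d(E) = 3*E²
x(v) = 2*v
U(u) = 2*u/(-2/21 + u) (U(u) = (u + u)/(u - 2/21) = (2*u)/(-2/21 + u) = 2*u/(-2/21 + u))
d(-1)*U(x(-3)) + 58 = (3*(-1)²)*(42*(2*(-3))/(-2 + 21*(2*(-3)))) + 58 = (3*1)*(42*(-6)/(-2 + 21*(-6))) + 58 = 3*(42*(-6)/(-2 - 126)) + 58 = 3*(42*(-6)/(-128)) + 58 = 3*(42*(-6)*(-1/128)) + 58 = 3*(63/32) + 58 = 189/32 + 58 = 2045/32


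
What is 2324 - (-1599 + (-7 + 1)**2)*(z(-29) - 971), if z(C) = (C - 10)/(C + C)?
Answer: -87829285/58 ≈ -1.5143e+6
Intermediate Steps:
z(C) = (-10 + C)/(2*C) (z(C) = (-10 + C)/((2*C)) = (-10 + C)*(1/(2*C)) = (-10 + C)/(2*C))
2324 - (-1599 + (-7 + 1)**2)*(z(-29) - 971) = 2324 - (-1599 + (-7 + 1)**2)*((1/2)*(-10 - 29)/(-29) - 971) = 2324 - (-1599 + (-6)**2)*((1/2)*(-1/29)*(-39) - 971) = 2324 - (-1599 + 36)*(39/58 - 971) = 2324 - (-1563)*(-56279)/58 = 2324 - 1*87964077/58 = 2324 - 87964077/58 = -87829285/58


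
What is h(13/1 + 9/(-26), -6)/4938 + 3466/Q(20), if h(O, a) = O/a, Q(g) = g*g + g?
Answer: 222484889/26961480 ≈ 8.2520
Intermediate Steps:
Q(g) = g + g**2 (Q(g) = g**2 + g = g + g**2)
h(13/1 + 9/(-26), -6)/4938 + 3466/Q(20) = ((13/1 + 9/(-26))/(-6))/4938 + 3466/((20*(1 + 20))) = ((13*1 + 9*(-1/26))*(-1/6))*(1/4938) + 3466/((20*21)) = ((13 - 9/26)*(-1/6))*(1/4938) + 3466/420 = ((329/26)*(-1/6))*(1/4938) + 3466*(1/420) = -329/156*1/4938 + 1733/210 = -329/770328 + 1733/210 = 222484889/26961480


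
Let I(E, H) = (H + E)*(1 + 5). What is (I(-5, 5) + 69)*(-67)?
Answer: -4623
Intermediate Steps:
I(E, H) = 6*E + 6*H (I(E, H) = (E + H)*6 = 6*E + 6*H)
(I(-5, 5) + 69)*(-67) = ((6*(-5) + 6*5) + 69)*(-67) = ((-30 + 30) + 69)*(-67) = (0 + 69)*(-67) = 69*(-67) = -4623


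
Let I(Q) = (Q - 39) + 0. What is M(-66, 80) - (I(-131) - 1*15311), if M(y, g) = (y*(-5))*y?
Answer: -6299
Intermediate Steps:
M(y, g) = -5*y**2 (M(y, g) = (-5*y)*y = -5*y**2)
I(Q) = -39 + Q (I(Q) = (-39 + Q) + 0 = -39 + Q)
M(-66, 80) - (I(-131) - 1*15311) = -5*(-66)**2 - ((-39 - 131) - 1*15311) = -5*4356 - (-170 - 15311) = -21780 - 1*(-15481) = -21780 + 15481 = -6299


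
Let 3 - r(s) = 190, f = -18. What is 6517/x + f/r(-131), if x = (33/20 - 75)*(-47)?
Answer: 25614662/12893463 ≈ 1.9866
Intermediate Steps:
r(s) = -187 (r(s) = 3 - 1*190 = 3 - 190 = -187)
x = 68949/20 (x = (33*(1/20) - 75)*(-47) = (33/20 - 75)*(-47) = -1467/20*(-47) = 68949/20 ≈ 3447.4)
6517/x + f/r(-131) = 6517/(68949/20) - 18/(-187) = 6517*(20/68949) - 18*(-1/187) = 130340/68949 + 18/187 = 25614662/12893463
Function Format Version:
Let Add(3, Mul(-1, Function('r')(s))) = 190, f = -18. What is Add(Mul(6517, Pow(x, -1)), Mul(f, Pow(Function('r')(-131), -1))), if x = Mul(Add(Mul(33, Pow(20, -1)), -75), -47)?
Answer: Rational(25614662, 12893463) ≈ 1.9866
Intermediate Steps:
Function('r')(s) = -187 (Function('r')(s) = Add(3, Mul(-1, 190)) = Add(3, -190) = -187)
x = Rational(68949, 20) (x = Mul(Add(Mul(33, Rational(1, 20)), -75), -47) = Mul(Add(Rational(33, 20), -75), -47) = Mul(Rational(-1467, 20), -47) = Rational(68949, 20) ≈ 3447.4)
Add(Mul(6517, Pow(x, -1)), Mul(f, Pow(Function('r')(-131), -1))) = Add(Mul(6517, Pow(Rational(68949, 20), -1)), Mul(-18, Pow(-187, -1))) = Add(Mul(6517, Rational(20, 68949)), Mul(-18, Rational(-1, 187))) = Add(Rational(130340, 68949), Rational(18, 187)) = Rational(25614662, 12893463)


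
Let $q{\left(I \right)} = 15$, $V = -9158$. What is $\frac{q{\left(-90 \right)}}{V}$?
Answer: $- \frac{15}{9158} \approx -0.0016379$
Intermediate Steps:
$\frac{q{\left(-90 \right)}}{V} = \frac{15}{-9158} = 15 \left(- \frac{1}{9158}\right) = - \frac{15}{9158}$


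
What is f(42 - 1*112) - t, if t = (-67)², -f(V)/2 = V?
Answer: -4349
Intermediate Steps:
f(V) = -2*V
t = 4489
f(42 - 1*112) - t = -2*(42 - 1*112) - 1*4489 = -2*(42 - 112) - 4489 = -2*(-70) - 4489 = 140 - 4489 = -4349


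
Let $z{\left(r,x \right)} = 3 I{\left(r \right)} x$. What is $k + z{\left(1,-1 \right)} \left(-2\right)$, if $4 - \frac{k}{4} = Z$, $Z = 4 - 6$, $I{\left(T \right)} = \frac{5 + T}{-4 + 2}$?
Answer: $6$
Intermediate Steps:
$I{\left(T \right)} = - \frac{5}{2} - \frac{T}{2}$ ($I{\left(T \right)} = \frac{5 + T}{-2} = \left(5 + T\right) \left(- \frac{1}{2}\right) = - \frac{5}{2} - \frac{T}{2}$)
$Z = -2$ ($Z = 4 - 6 = -2$)
$k = 24$ ($k = 16 - -8 = 16 + 8 = 24$)
$z{\left(r,x \right)} = x \left(- \frac{15}{2} - \frac{3 r}{2}\right)$ ($z{\left(r,x \right)} = 3 \left(- \frac{5}{2} - \frac{r}{2}\right) x = \left(- \frac{15}{2} - \frac{3 r}{2}\right) x = x \left(- \frac{15}{2} - \frac{3 r}{2}\right)$)
$k + z{\left(1,-1 \right)} \left(-2\right) = 24 + \left(- \frac{3}{2}\right) \left(-1\right) \left(5 + 1\right) \left(-2\right) = 24 + \left(- \frac{3}{2}\right) \left(-1\right) 6 \left(-2\right) = 24 + 9 \left(-2\right) = 24 - 18 = 6$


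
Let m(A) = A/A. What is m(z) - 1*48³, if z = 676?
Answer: -110591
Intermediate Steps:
m(A) = 1
m(z) - 1*48³ = 1 - 1*48³ = 1 - 1*110592 = 1 - 110592 = -110591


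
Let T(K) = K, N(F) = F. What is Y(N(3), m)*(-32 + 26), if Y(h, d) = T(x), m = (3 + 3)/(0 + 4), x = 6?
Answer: -36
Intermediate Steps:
m = 3/2 (m = 6/4 = 6*(1/4) = 3/2 ≈ 1.5000)
Y(h, d) = 6
Y(N(3), m)*(-32 + 26) = 6*(-32 + 26) = 6*(-6) = -36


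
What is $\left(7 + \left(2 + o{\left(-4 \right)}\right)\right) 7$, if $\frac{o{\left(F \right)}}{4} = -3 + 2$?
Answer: $35$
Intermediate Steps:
$o{\left(F \right)} = -4$ ($o{\left(F \right)} = 4 \left(-3 + 2\right) = 4 \left(-1\right) = -4$)
$\left(7 + \left(2 + o{\left(-4 \right)}\right)\right) 7 = \left(7 + \left(2 - 4\right)\right) 7 = \left(7 - 2\right) 7 = 5 \cdot 7 = 35$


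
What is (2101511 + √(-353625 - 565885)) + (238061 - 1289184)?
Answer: 1050388 + I*√919510 ≈ 1.0504e+6 + 958.91*I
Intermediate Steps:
(2101511 + √(-353625 - 565885)) + (238061 - 1289184) = (2101511 + √(-919510)) - 1051123 = (2101511 + I*√919510) - 1051123 = 1050388 + I*√919510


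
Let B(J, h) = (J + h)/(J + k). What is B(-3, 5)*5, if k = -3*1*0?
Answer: -10/3 ≈ -3.3333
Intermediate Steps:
k = 0 (k = -3*0 = 0)
B(J, h) = (J + h)/J (B(J, h) = (J + h)/(J + 0) = (J + h)/J)
B(-3, 5)*5 = ((-3 + 5)/(-3))*5 = -⅓*2*5 = -⅔*5 = -10/3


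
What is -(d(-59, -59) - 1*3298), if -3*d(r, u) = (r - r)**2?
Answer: 3298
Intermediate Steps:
d(r, u) = 0 (d(r, u) = -(r - r)**2/3 = -1/3*0**2 = -1/3*0 = 0)
-(d(-59, -59) - 1*3298) = -(0 - 1*3298) = -(0 - 3298) = -1*(-3298) = 3298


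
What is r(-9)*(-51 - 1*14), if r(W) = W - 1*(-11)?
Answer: -130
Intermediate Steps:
r(W) = 11 + W (r(W) = W + 11 = 11 + W)
r(-9)*(-51 - 1*14) = (11 - 9)*(-51 - 1*14) = 2*(-51 - 14) = 2*(-65) = -130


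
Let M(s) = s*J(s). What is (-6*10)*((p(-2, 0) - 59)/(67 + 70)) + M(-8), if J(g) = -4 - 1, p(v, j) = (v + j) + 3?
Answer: 8960/137 ≈ 65.401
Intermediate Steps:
p(v, j) = 3 + j + v (p(v, j) = (j + v) + 3 = 3 + j + v)
J(g) = -5
M(s) = -5*s (M(s) = s*(-5) = -5*s)
(-6*10)*((p(-2, 0) - 59)/(67 + 70)) + M(-8) = (-6*10)*(((3 + 0 - 2) - 59)/(67 + 70)) - 5*(-8) = -60*(1 - 59)/137 + 40 = -(-3480)/137 + 40 = -60*(-58/137) + 40 = 3480/137 + 40 = 8960/137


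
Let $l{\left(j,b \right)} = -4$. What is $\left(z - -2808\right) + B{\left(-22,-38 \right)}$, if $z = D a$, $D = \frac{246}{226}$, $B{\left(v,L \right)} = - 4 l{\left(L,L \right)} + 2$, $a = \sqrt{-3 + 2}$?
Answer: $2826 + \frac{123 i}{113} \approx 2826.0 + 1.0885 i$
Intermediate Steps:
$a = i$ ($a = \sqrt{-1} = i \approx 1.0 i$)
$B{\left(v,L \right)} = 18$ ($B{\left(v,L \right)} = \left(-4\right) \left(-4\right) + 2 = 16 + 2 = 18$)
$D = \frac{123}{113}$ ($D = 246 \cdot \frac{1}{226} = \frac{123}{113} \approx 1.0885$)
$z = \frac{123 i}{113} \approx 1.0885 i$
$\left(z - -2808\right) + B{\left(-22,-38 \right)} = \left(\frac{123 i}{113} - -2808\right) + 18 = \left(\frac{123 i}{113} + 2808\right) + 18 = \left(2808 + \frac{123 i}{113}\right) + 18 = 2826 + \frac{123 i}{113}$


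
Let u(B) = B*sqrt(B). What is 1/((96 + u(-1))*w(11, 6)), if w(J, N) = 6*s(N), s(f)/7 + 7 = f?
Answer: -16/64519 - I/387114 ≈ -0.00024799 - 2.5832e-6*I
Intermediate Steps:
s(f) = -49 + 7*f
u(B) = B**(3/2)
w(J, N) = -294 + 42*N (w(J, N) = 6*(-49 + 7*N) = -294 + 42*N)
1/((96 + u(-1))*w(11, 6)) = 1/((96 + (-1)**(3/2))*(-294 + 42*6)) = 1/((96 - I)*(-294 + 252)) = 1/((96 - I)*(-42)) = 1/(-4032 + 42*I) = (-4032 - 42*I)/16258788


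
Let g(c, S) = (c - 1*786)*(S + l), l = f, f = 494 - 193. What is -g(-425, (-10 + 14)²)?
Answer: 383887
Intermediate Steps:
f = 301
l = 301
g(c, S) = (-786 + c)*(301 + S) (g(c, S) = (c - 1*786)*(S + 301) = (c - 786)*(301 + S) = (-786 + c)*(301 + S))
-g(-425, (-10 + 14)²) = -(-236586 - 786*(-10 + 14)² + 301*(-425) + (-10 + 14)²*(-425)) = -(-236586 - 786*4² - 127925 + 4²*(-425)) = -(-236586 - 786*16 - 127925 + 16*(-425)) = -(-236586 - 12576 - 127925 - 6800) = -1*(-383887) = 383887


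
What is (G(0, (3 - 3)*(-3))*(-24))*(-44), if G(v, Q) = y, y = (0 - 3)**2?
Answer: 9504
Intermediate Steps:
y = 9 (y = (-3)**2 = 9)
G(v, Q) = 9
(G(0, (3 - 3)*(-3))*(-24))*(-44) = (9*(-24))*(-44) = -216*(-44) = 9504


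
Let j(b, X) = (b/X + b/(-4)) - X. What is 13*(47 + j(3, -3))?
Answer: 2509/4 ≈ 627.25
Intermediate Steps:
j(b, X) = -X - b/4 + b/X (j(b, X) = (b/X + b*(-¼)) - X = (b/X - b/4) - X = (-b/4 + b/X) - X = -X - b/4 + b/X)
13*(47 + j(3, -3)) = 13*(47 + (-1*(-3) - ¼*3 + 3/(-3))) = 13*(47 + (3 - ¾ + 3*(-⅓))) = 13*(47 + (3 - ¾ - 1)) = 13*(47 + 5/4) = 13*(193/4) = 2509/4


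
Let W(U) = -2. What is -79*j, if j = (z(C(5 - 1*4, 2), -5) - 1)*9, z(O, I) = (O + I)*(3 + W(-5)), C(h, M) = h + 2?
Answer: 2133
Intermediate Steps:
C(h, M) = 2 + h
z(O, I) = I + O (z(O, I) = (O + I)*(3 - 2) = (I + O)*1 = I + O)
j = -27 (j = ((-5 + (2 + (5 - 1*4))) - 1)*9 = ((-5 + (2 + (5 - 4))) - 1)*9 = ((-5 + (2 + 1)) - 1)*9 = ((-5 + 3) - 1)*9 = (-2 - 1)*9 = -3*9 = -27)
-79*j = -79*(-27) = 2133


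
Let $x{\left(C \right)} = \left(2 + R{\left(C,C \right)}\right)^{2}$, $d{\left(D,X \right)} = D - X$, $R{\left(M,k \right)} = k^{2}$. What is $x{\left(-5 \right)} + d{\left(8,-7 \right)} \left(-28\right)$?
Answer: $309$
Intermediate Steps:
$x{\left(C \right)} = \left(2 + C^{2}\right)^{2}$
$x{\left(-5 \right)} + d{\left(8,-7 \right)} \left(-28\right) = \left(2 + \left(-5\right)^{2}\right)^{2} + \left(8 - -7\right) \left(-28\right) = \left(2 + 25\right)^{2} + \left(8 + 7\right) \left(-28\right) = 27^{2} + 15 \left(-28\right) = 729 - 420 = 309$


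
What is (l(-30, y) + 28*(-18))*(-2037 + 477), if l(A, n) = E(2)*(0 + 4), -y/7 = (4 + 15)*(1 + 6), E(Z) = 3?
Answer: 767520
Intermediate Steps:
y = -931 (y = -7*(4 + 15)*(1 + 6) = -133*7 = -7*133 = -931)
l(A, n) = 12 (l(A, n) = 3*(0 + 4) = 3*4 = 12)
(l(-30, y) + 28*(-18))*(-2037 + 477) = (12 + 28*(-18))*(-2037 + 477) = (12 - 504)*(-1560) = -492*(-1560) = 767520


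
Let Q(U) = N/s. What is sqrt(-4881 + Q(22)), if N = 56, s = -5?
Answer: I*sqrt(122305)/5 ≈ 69.944*I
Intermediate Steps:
Q(U) = -56/5 (Q(U) = 56/(-5) = 56*(-1/5) = -56/5)
sqrt(-4881 + Q(22)) = sqrt(-4881 - 56/5) = sqrt(-24461/5) = I*sqrt(122305)/5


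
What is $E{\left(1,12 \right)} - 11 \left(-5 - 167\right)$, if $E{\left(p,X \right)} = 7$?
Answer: $1899$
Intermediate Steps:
$E{\left(1,12 \right)} - 11 \left(-5 - 167\right) = 7 - 11 \left(-5 - 167\right) = 7 - -1892 = 7 + 1892 = 1899$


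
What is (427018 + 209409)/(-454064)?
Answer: -636427/454064 ≈ -1.4016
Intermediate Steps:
(427018 + 209409)/(-454064) = 636427*(-1/454064) = -636427/454064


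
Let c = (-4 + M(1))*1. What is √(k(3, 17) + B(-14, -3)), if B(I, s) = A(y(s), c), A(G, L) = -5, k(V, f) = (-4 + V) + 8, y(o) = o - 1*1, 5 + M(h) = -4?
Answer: √2 ≈ 1.4142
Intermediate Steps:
M(h) = -9 (M(h) = -5 - 4 = -9)
y(o) = -1 + o (y(o) = o - 1 = -1 + o)
k(V, f) = 4 + V
c = -13 (c = (-4 - 9)*1 = -13*1 = -13)
B(I, s) = -5
√(k(3, 17) + B(-14, -3)) = √((4 + 3) - 5) = √(7 - 5) = √2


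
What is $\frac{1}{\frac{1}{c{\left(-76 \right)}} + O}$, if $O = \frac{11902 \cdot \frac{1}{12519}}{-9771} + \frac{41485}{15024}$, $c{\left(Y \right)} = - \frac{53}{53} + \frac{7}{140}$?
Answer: $\frac{11639292273648}{19885961193401} \approx 0.5853$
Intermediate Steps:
$c{\left(Y \right)} = - \frac{19}{20}$ ($c{\left(Y \right)} = \left(-53\right) \frac{1}{53} + 7 \cdot \frac{1}{140} = -1 + \frac{1}{20} = - \frac{19}{20}$)
$O = \frac{1691465673539}{612594330192}$ ($O = 11902 \cdot \frac{1}{12519} \left(- \frac{1}{9771}\right) + 41485 \cdot \frac{1}{15024} = \frac{11902}{12519} \left(- \frac{1}{9771}\right) + \frac{41485}{15024} = - \frac{11902}{122323149} + \frac{41485}{15024} = \frac{1691465673539}{612594330192} \approx 2.7612$)
$\frac{1}{\frac{1}{c{\left(-76 \right)}} + O} = \frac{1}{\frac{1}{- \frac{19}{20}} + \frac{1691465673539}{612594330192}} = \frac{1}{- \frac{20}{19} + \frac{1691465673539}{612594330192}} = \frac{1}{\frac{19885961193401}{11639292273648}} = \frac{11639292273648}{19885961193401}$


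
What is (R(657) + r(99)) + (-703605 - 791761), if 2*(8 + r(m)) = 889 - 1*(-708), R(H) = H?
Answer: -2987837/2 ≈ -1.4939e+6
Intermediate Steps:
r(m) = 1581/2 (r(m) = -8 + (889 - 1*(-708))/2 = -8 + (889 + 708)/2 = -8 + (½)*1597 = -8 + 1597/2 = 1581/2)
(R(657) + r(99)) + (-703605 - 791761) = (657 + 1581/2) + (-703605 - 791761) = 2895/2 - 1495366 = -2987837/2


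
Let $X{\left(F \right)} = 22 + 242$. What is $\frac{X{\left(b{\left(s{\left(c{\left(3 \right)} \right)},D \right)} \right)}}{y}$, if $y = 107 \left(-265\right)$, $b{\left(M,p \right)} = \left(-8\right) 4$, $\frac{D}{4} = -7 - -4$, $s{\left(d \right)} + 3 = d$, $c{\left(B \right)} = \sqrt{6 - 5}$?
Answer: $- \frac{264}{28355} \approx -0.0093105$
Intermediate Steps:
$c{\left(B \right)} = 1$ ($c{\left(B \right)} = \sqrt{1} = 1$)
$s{\left(d \right)} = -3 + d$
$D = -12$ ($D = 4 \left(-7 - -4\right) = 4 \left(-7 + 4\right) = 4 \left(-3\right) = -12$)
$b{\left(M,p \right)} = -32$
$y = -28355$
$X{\left(F \right)} = 264$
$\frac{X{\left(b{\left(s{\left(c{\left(3 \right)} \right)},D \right)} \right)}}{y} = \frac{264}{-28355} = 264 \left(- \frac{1}{28355}\right) = - \frac{264}{28355}$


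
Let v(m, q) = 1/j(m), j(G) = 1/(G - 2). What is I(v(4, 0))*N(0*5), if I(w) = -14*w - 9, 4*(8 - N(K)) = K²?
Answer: -296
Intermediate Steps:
j(G) = 1/(-2 + G)
v(m, q) = -2 + m (v(m, q) = 1/(1/(-2 + m)) = -2 + m)
N(K) = 8 - K²/4
I(w) = -9 - 14*w
I(v(4, 0))*N(0*5) = (-9 - 14*(-2 + 4))*(8 - (0*5)²/4) = (-9 - 14*2)*(8 - ¼*0²) = (-9 - 28)*(8 - ¼*0) = -37*(8 + 0) = -37*8 = -296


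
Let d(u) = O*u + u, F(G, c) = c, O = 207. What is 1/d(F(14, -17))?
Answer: -1/3536 ≈ -0.00028281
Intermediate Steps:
d(u) = 208*u (d(u) = 207*u + u = 208*u)
1/d(F(14, -17)) = 1/(208*(-17)) = 1/(-3536) = -1/3536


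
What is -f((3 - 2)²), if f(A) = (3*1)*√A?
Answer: -3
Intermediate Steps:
f(A) = 3*√A
-f((3 - 2)²) = -3*√((3 - 2)²) = -3*√(1²) = -3*√1 = -3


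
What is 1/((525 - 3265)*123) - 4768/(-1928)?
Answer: 200863679/81221820 ≈ 2.4730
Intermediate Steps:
1/((525 - 3265)*123) - 4768/(-1928) = (1/123)/(-2740) - 4768*(-1/1928) = -1/2740*1/123 + 596/241 = -1/337020 + 596/241 = 200863679/81221820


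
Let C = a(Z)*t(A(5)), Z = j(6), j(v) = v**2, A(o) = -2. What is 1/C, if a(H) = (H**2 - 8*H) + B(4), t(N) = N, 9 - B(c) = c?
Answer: -1/2026 ≈ -0.00049358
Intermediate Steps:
B(c) = 9 - c
Z = 36 (Z = 6**2 = 36)
a(H) = 5 + H**2 - 8*H (a(H) = (H**2 - 8*H) + (9 - 1*4) = (H**2 - 8*H) + (9 - 4) = (H**2 - 8*H) + 5 = 5 + H**2 - 8*H)
C = -2026 (C = (5 + 36**2 - 8*36)*(-2) = (5 + 1296 - 288)*(-2) = 1013*(-2) = -2026)
1/C = 1/(-2026) = -1/2026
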